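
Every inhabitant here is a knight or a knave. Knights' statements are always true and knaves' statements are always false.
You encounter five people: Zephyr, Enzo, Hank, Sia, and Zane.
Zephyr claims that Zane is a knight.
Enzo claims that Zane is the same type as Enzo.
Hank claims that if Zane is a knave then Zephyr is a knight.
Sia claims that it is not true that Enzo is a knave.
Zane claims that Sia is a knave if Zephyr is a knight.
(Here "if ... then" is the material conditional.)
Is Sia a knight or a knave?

Consistent assignments: {Zephyr=knight, Enzo=knave, Hank=knight, Sia=knave, Zane=knight}
In every consistent assignment, Sia is a knave.

Sia is a knave.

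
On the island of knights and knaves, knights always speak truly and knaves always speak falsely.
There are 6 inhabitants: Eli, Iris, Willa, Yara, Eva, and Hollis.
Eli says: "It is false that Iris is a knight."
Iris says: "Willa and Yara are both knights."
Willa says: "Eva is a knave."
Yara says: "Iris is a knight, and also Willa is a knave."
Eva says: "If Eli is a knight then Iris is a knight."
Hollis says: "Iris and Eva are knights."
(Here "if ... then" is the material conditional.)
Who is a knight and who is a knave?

Eli is a knight; "it is false that Iris is a knight" is true, as required.
Iris (knave): "Willa and Yara are both knights" — false. ✓
Since Willa is a knight, "Eva is a knave" needs to be true, which holds.
Yara is a knave, and the claim "Iris is a knight, and also Willa is a knave" is indeed false.
Eva (knave): "if Eli is a knight then Iris is a knight" — false. ✓
As a knave, Hollis's statement "Iris and Eva are knights" should be false; it is.

Knights: Eli and Willa. Knaves: Iris, Yara, Eva, and Hollis.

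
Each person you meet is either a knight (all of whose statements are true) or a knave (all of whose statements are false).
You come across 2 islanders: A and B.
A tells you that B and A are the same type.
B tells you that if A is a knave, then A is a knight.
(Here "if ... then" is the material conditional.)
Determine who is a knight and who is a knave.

Knights: A and B. Knaves: none.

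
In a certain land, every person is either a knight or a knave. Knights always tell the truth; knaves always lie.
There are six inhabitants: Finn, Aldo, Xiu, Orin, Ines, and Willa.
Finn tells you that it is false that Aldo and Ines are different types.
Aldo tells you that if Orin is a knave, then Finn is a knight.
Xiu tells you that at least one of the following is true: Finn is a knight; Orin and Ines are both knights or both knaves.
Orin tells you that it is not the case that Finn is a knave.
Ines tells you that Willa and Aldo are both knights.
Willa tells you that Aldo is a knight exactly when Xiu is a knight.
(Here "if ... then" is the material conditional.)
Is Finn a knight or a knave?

Consistent assignments: {Finn=knight, Aldo=knight, Xiu=knight, Orin=knight, Ines=knight, Willa=knight}
In every consistent assignment, Finn is a knight.

Finn is a knight.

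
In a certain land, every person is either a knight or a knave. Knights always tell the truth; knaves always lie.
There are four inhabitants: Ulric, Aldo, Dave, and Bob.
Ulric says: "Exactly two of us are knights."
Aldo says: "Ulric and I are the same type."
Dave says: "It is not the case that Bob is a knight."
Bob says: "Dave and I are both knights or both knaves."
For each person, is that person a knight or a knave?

Ulric is a knight, Aldo is a knave, Dave is a knight, and Bob is a knave.

Ulric is a knight, and the claim "exactly two of us are knights" is indeed True.
Aldo is a knave, so "Ulric and I are the same type" must be false — and it is.
As a knight, Dave's statement "it is not the case that Bob is a knight" should be True; it is.
Bob (knave): "Dave and I are both knights or both knaves" — false. ✓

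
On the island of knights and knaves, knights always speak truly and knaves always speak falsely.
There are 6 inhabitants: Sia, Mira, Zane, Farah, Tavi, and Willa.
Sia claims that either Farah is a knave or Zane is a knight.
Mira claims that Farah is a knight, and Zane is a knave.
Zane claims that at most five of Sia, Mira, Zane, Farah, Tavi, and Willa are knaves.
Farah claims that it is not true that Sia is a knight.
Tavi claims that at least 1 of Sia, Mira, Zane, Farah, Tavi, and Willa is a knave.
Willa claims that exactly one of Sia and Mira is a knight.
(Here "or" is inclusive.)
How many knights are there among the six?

4

The unique consistent assignment is Sia=knight, Mira=knave, Zane=knight, Farah=knave, Tavi=knight, Willa=knight.
That has 4 knights.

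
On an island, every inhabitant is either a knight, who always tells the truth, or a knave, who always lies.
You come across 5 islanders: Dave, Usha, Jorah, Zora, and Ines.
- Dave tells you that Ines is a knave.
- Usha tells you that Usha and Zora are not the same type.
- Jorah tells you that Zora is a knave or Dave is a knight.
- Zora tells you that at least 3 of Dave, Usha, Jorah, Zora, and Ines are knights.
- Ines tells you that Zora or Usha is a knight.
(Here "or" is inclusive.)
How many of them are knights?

The unique consistent assignment is Dave=knight, Usha=knave, Jorah=knight, Zora=knave, Ines=knave.
That has 2 knights.

2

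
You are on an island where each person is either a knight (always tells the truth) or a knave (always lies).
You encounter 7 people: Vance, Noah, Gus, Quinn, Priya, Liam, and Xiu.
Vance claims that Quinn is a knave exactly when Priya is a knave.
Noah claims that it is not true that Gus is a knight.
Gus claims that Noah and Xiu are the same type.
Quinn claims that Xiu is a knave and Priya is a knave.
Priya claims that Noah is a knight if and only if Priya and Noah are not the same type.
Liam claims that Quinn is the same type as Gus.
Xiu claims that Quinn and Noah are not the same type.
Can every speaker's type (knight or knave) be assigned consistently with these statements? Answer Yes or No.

No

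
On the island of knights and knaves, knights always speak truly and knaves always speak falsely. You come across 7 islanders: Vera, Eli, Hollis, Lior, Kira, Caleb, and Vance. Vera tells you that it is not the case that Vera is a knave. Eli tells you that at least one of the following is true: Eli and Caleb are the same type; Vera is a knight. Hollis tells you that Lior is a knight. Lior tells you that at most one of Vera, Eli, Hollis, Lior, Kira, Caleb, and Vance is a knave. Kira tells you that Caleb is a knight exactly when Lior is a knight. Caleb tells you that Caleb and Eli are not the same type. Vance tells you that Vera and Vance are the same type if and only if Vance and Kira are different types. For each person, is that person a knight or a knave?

Knights: Caleb. Knaves: Vera, Eli, Hollis, Lior, Kira, and Vance.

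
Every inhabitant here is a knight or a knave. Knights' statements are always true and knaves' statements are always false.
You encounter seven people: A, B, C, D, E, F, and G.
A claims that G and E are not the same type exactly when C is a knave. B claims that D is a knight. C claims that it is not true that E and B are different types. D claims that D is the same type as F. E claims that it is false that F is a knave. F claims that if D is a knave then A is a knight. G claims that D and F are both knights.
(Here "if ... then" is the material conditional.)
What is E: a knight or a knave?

E is a knight.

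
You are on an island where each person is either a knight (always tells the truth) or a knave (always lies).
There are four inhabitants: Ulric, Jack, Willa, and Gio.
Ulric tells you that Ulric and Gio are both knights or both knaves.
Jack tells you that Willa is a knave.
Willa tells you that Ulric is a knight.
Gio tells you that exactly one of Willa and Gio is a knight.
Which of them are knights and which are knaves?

Ulric is a knave, Jack is a knight, Willa is a knave, and Gio is a knight.

Ulric (knave): "Ulric and Gio are both knights or both knaves" — false. ✓
Jack (knight): "Willa is a knave" — True. ✓
Willa is a knave, and the claim "Ulric is a knight" is indeed false.
Gio (knight): "exactly one of Willa and Gio is a knight" — True. ✓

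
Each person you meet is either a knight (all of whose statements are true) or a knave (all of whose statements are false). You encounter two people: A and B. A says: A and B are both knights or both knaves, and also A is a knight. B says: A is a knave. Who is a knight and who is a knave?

Knights: B. Knaves: A.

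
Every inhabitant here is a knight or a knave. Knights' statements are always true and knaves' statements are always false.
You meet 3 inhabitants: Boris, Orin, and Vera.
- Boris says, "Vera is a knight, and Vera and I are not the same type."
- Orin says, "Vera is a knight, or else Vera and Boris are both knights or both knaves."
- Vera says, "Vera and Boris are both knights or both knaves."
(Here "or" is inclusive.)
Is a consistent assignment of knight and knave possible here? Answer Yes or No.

No

Checking all 8 assignments, each has at least one speaker whose statement's truth value contradicts their type.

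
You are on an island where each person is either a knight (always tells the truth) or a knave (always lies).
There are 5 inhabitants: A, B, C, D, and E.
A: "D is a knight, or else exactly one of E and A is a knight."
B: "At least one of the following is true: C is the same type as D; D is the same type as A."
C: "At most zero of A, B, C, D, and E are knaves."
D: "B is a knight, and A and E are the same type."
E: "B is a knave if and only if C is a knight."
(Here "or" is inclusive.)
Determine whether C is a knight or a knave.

C is a knave.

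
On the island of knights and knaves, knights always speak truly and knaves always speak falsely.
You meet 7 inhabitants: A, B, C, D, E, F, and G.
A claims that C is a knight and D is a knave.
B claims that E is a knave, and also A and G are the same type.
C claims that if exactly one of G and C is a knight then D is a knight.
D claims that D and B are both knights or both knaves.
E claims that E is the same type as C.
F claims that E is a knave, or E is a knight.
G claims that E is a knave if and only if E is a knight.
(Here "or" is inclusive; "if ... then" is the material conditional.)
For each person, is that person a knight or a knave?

A is a knave, B is a knight, C is a knight, D is a knight, E is a knave, F is a knight, and G is a knave.

A is a knave, and the claim "C is a knight and D is a knave" is indeed False.
Since B is a knight, "E is a knave, and also A and G are the same type" needs to be True, which holds.
As a knight, C's statement "if exactly one of G and C is a knight then D is a knight" should be True; it is.
Since D is a knight, "D and B are both knights or both knaves" needs to be True, which holds.
E is a knave, so "E is the same type as C" must be False — and it is.
F (knight): "E is a knave, or E is a knight" — True. ✓
As a knave, G's statement "E is a knave if and only if E is a knight" should be False; it is.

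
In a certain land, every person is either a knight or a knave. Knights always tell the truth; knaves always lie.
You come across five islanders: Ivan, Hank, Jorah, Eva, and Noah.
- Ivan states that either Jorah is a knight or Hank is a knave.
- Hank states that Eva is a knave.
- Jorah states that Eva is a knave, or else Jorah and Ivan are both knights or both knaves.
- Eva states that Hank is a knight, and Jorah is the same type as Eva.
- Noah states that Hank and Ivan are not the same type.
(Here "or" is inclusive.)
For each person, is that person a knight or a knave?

Ivan is a knight, Hank is a knight, Jorah is a knight, Eva is a knave, and Noah is a knave.

Ivan is a knight; "either Jorah is a knight or Hank is a knave" is True, as required.
Since Hank is a knight, "Eva is a knave" needs to be True, which holds.
Jorah (knight): "Eva is a knave, or else Jorah and Ivan are both knights or both knaves" — True. ✓
Eva is a knave; "Hank is a knight, and Jorah is the same type as Eva" is False, as required.
Noah is a knave, so "Hank and Ivan are not the same type" must be False — and it is.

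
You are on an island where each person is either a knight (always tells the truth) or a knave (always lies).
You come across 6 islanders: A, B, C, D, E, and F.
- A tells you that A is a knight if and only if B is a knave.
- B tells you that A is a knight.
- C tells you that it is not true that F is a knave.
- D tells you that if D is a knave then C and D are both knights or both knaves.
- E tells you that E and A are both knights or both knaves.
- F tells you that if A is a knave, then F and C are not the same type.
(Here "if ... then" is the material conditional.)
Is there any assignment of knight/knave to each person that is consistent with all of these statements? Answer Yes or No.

No

Checking all 64 assignments, each has at least one speaker whose statement's truth value contradicts their type.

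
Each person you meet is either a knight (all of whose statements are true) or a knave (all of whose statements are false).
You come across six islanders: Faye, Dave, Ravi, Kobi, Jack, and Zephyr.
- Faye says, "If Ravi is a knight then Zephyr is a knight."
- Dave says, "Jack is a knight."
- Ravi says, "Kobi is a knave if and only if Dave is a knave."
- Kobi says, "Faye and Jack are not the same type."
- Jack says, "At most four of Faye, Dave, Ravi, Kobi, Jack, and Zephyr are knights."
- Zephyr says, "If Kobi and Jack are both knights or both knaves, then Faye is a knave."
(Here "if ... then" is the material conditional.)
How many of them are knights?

4

The unique consistent assignment is Faye=knight, Dave=knight, Ravi=knave, Kobi=knave, Jack=knight, Zephyr=knight.
That has 4 knights.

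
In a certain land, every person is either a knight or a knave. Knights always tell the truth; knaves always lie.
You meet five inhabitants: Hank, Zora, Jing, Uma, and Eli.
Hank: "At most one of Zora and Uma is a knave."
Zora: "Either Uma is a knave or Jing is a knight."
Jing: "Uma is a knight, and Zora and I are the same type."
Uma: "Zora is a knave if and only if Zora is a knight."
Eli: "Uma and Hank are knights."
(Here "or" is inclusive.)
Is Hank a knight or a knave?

Hank is a knight.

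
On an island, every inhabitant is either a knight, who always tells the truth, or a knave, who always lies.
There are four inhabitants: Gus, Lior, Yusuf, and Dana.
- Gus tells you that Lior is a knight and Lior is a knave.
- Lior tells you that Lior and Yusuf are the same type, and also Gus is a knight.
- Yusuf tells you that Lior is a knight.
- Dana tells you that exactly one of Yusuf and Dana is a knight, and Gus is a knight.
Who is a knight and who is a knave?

Suppose Gus is a knight. Then Gus's statement "Lior is a knight and Lior is a knave" would have to be true. Checking the 8 ways to assign the others, none is consistent with every speaker.
(For instance, with Lior=knave, Yusuf=knave, Dana=knave, Gus's claim "Lior is a knight and Lior is a knave" comes out false where it would need to be true.)
So Gus must be a knave, making "Lior is a knight and Lior is a knave" false. Taking Gus=knave, Lior=knave, Yusuf=knave, Dana=knave, each remaining statement checks out:
  Lior (knave): "Lior and Yusuf are the same type, and also Gus is a knight" — false. ✓
  Yusuf (knave): "Lior is a knight" — false. ✓
  Dana (knave): "exactly one of Yusuf and Dana is a knight, and Gus is a knight" — false. ✓
This is the unique consistent assignment.

Gus is a knave, Lior is a knave, Yusuf is a knave, and Dana is a knave.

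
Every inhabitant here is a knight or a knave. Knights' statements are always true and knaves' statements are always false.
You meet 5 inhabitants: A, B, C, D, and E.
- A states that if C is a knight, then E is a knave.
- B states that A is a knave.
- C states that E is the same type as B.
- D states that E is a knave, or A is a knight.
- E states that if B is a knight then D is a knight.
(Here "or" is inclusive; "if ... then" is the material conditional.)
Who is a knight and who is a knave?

Knights: A, D, and E. Knaves: B and C.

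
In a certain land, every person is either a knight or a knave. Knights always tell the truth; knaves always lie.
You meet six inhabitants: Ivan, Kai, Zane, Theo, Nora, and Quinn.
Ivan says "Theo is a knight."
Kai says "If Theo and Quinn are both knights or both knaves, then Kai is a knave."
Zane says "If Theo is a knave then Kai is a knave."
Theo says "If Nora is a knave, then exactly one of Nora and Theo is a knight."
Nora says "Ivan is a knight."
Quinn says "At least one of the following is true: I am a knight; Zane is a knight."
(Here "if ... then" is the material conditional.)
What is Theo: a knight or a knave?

Consistent assignments: {Ivan=knave, Kai=knight, Zane=knave, Theo=knave, Nora=knave, Quinn=knight}
In every consistent assignment, Theo is a knave.

Theo is a knave.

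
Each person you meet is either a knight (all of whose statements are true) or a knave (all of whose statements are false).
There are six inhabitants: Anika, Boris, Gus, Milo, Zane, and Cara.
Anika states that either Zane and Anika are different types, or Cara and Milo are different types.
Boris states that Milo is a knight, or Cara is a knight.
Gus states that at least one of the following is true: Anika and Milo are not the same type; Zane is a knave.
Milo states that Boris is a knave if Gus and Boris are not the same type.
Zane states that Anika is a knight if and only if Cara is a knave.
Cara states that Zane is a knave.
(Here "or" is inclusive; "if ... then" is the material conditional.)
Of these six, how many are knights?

5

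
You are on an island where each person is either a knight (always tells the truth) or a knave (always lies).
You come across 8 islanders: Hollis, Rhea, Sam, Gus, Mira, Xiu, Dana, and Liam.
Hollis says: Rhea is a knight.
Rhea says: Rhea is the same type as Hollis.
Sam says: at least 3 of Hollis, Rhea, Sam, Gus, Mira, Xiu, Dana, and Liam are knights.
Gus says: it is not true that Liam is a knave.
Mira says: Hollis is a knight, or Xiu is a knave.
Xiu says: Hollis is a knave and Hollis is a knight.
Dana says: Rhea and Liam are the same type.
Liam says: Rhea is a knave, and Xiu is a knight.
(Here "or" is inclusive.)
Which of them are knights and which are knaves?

Hollis is a knight; "Rhea is a knight" is true, as required.
Since Rhea is a knight, "Rhea is the same type as Hollis" needs to be true, which holds.
Sam is a knight; "at least 3 of Hollis, Rhea, Sam, Gus, Mira, Xiu, Dana, and Liam are knights" is true, as required.
Since Gus is a knave, "it is not true that Liam is a knave" needs to be false, which holds.
Mira is a knight; "Hollis is a knight, or Xiu is a knave" is true, as required.
Xiu is a knave, so "Hollis is a knave and Hollis is a knight" must be false — and it is.
Dana is a knave, so "Rhea and Liam are the same type" must be false — and it is.
Liam is a knave, so "Rhea is a knave, and Xiu is a knight" must be false — and it is.

Hollis is a knight, Rhea is a knight, Sam is a knight, Gus is a knave, Mira is a knight, Xiu is a knave, Dana is a knave, and Liam is a knave.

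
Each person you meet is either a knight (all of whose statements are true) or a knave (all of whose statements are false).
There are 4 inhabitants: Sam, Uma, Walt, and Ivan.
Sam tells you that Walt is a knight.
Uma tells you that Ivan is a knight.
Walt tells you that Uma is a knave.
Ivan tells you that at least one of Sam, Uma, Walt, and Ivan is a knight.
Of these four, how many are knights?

2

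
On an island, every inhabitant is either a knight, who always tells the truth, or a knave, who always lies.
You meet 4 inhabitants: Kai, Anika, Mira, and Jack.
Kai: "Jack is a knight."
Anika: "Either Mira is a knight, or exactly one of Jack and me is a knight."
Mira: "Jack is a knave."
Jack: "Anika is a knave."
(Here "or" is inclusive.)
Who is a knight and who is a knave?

Kai is a knave, Anika is a knight, Mira is a knight, and Jack is a knave.

Suppose Kai is a knight. Then Kai's statement "Jack is a knight" would have to be true. Checking the 8 ways to assign the others, none is consistent with every speaker.
(For instance, with Anika=knight, Mira=knight, Jack=knave, Kai's claim "Jack is a knight" comes out false where it would need to be true.)
So Kai must be a knave, making "Jack is a knight" false. Taking Kai=knave, Anika=knight, Mira=knight, Jack=knave, each remaining statement checks out:
  Anika (knight): "either Mira is a knight, or exactly one of Jack and me is a knight" — true. ✓
  Mira (knight): "Jack is a knave" — true. ✓
  Jack (knave): "Anika is a knave" — false. ✓
This is the unique consistent assignment.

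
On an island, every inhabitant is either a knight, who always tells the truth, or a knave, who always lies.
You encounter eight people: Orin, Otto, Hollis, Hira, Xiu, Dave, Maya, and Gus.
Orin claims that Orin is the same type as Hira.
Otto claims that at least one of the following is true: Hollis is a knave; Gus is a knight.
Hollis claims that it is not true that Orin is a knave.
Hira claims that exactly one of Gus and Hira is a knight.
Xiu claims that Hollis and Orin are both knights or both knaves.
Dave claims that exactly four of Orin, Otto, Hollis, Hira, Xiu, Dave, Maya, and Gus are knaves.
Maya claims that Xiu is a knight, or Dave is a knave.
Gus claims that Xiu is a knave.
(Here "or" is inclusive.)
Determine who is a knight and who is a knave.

Orin is a knight, Otto is a knave, Hollis is a knight, Hira is a knight, Xiu is a knight, Dave is a knave, Maya is a knight, and Gus is a knave.

As a knight, Orin's statement "Orin is the same type as Hira" should be True; it is.
Otto is a knave, and the claim "at least one of the following is true: Hollis is a knave; Gus is a knight" is indeed false.
Hollis (knight): "it is not true that Orin is a knave" — True. ✓
Hira is a knight, and the claim "exactly one of Gus and Hira is a knight" is indeed True.
As a knight, Xiu's statement "Hollis and Orin are both knights or both knaves" should be True; it is.
Since Dave is a knave, "exactly four of Orin, Otto, Hollis, Hira, Xiu, Dave, Maya, and Gus are knaves" needs to be false, which holds.
Maya is a knight, so "Xiu is a knight, or Dave is a knave" must be True — and it is.
Gus is a knave, and the claim "Xiu is a knave" is indeed false.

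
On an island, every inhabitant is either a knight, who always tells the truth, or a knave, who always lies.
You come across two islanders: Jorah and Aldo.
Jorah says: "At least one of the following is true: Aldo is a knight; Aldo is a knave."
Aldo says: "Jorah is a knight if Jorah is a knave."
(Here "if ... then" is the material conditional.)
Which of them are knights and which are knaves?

Knights: Jorah and Aldo. Knaves: none.

Since Jorah is a knight, "at least one of the following is true: Aldo is a knight; Aldo is a knave" needs to be True, which holds.
Aldo is a knight, and the claim "Jorah is a knight if Jorah is a knave" is indeed True.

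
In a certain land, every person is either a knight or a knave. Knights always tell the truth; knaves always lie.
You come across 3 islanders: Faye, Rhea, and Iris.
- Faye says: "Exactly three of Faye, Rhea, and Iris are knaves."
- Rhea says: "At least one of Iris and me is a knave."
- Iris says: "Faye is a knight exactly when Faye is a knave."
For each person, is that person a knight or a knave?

Faye is a knave, and the claim "exactly three of Faye, Rhea, and Iris are knaves" is indeed false.
Rhea is a knight, and the claim "at least one of Iris and me is a knave" is indeed true.
Iris is a knave, and the claim "Faye is a knight exactly when Faye is a knave" is indeed false.

Knights: Rhea. Knaves: Faye and Iris.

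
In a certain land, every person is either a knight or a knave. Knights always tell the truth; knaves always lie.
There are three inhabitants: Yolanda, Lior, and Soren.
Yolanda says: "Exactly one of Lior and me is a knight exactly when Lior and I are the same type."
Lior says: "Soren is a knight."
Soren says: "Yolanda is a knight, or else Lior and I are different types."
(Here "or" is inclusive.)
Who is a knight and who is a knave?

Yolanda is a knave, Lior is a knave, and Soren is a knave.

Since Yolanda is a knave, "exactly one of Lior and me is a knight exactly when Lior and I are the same type" needs to be False, which holds.
Lior is a knave; "Soren is a knight" is False, as required.
As a knave, Soren's statement "Yolanda is a knight, or else Lior and I are different types" should be False; it is.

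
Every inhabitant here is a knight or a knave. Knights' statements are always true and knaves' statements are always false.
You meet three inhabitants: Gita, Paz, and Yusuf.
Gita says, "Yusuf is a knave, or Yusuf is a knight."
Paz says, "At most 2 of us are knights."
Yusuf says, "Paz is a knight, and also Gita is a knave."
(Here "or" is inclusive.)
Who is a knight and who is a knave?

Suppose Gita is a knave. Then Gita's statement "Yusuf is a knave, or Yusuf is a knight" would have to be false. Checking the 4 ways to assign the others, none is consistent with every speaker.
(For instance, with Paz=knight, Yusuf=knave, Gita's claim "Yusuf is a knave, or Yusuf is a knight" comes out true where it would need to be false.)
So Gita must be a knight, making "Yusuf is a knave, or Yusuf is a knight" true. Taking Gita=knight, Paz=knight, Yusuf=knave, each remaining statement checks out:
  Paz (knight): "at most 2 of us are knights" — true. ✓
  Yusuf (knave): "Paz is a knight, and also Gita is a knave" — false. ✓
This is the unique consistent assignment.

Gita is a knight, Paz is a knight, and Yusuf is a knave.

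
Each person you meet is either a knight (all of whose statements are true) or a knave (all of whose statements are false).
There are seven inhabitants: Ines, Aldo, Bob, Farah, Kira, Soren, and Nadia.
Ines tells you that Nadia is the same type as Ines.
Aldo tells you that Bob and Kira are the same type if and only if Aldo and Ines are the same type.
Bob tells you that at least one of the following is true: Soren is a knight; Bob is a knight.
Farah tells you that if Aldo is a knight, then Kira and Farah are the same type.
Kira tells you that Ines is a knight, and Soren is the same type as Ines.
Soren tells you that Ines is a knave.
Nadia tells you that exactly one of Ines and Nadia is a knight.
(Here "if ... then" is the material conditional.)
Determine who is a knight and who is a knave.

Ines is a knave, Aldo is a knave, Bob is a knight, Farah is a knight, Kira is a knave, Soren is a knight, and Nadia is a knight.

Ines (knave): "Nadia is the same type as Ines" — false. ✓
Aldo is a knave; "Bob and Kira are the same type if and only if Aldo and Ines are the same type" is false, as required.
Bob is a knight, and the claim "at least one of the following is true: Soren is a knight; Bob is a knight" is indeed true.
Since Farah is a knight, "if Aldo is a knight, then Kira and Farah are the same type" needs to be true, which holds.
Kira is a knave; "Ines is a knight, and Soren is the same type as Ines" is false, as required.
Since Soren is a knight, "Ines is a knave" needs to be true, which holds.
Since Nadia is a knight, "exactly one of Ines and Nadia is a knight" needs to be true, which holds.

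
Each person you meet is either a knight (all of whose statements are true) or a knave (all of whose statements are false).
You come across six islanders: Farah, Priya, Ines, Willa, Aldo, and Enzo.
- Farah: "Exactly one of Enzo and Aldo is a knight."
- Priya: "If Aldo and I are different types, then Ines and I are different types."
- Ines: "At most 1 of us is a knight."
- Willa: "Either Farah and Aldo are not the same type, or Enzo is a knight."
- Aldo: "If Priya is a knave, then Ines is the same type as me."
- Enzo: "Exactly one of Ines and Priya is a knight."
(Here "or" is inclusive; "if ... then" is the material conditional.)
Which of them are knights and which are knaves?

Farah is a knave, Priya is a knight, Ines is a knave, Willa is a knight, Aldo is a knight, and Enzo is a knight.

Since Farah is a knave, "exactly one of Enzo and Aldo is a knight" needs to be False, which holds.
Priya is a knight; "if Aldo and I are different types, then Ines and I are different types" is true, as required.
Ines is a knave, and the claim "at most 1 of us is a knight" is indeed False.
As a knight, Willa's statement "either Farah and Aldo are not the same type, or Enzo is a knight" should be true; it is.
Aldo is a knight, and the claim "if Priya is a knave, then Ines is the same type as me" is indeed true.
Since Enzo is a knight, "exactly one of Ines and Priya is a knight" needs to be true, which holds.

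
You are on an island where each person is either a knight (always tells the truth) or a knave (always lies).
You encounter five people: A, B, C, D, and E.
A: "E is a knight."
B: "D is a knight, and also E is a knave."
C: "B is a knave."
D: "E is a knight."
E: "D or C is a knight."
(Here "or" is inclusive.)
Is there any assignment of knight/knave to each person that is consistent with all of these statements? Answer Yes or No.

Yes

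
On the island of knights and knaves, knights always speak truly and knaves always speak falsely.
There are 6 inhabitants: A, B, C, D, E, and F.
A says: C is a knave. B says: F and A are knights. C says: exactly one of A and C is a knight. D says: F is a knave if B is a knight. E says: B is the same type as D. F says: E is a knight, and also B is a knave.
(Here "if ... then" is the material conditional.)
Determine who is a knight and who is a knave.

A is a knave, B is a knave, C is a knight, D is a knight, E is a knave, and F is a knave.

Since A is a knave, "C is a knave" needs to be false, which holds.
B is a knave, so "F and A are knights" must be false — and it is.
C is a knight, and the claim "exactly one of A and C is a knight" is indeed true.
D is a knight; "F is a knave if B is a knight" is true, as required.
E is a knave; "B is the same type as D" is false, as required.
Since F is a knave, "E is a knight, and also B is a knave" needs to be false, which holds.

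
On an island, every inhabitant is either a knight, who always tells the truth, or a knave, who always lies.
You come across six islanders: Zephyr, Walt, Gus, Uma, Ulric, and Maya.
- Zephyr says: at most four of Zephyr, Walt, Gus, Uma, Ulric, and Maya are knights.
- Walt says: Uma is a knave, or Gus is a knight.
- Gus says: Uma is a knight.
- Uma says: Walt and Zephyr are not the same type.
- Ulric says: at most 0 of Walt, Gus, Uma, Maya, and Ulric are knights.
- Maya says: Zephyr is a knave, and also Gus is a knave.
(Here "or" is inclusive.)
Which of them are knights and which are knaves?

Zephyr is a knight, Walt is a knight, Gus is a knave, Uma is a knave, Ulric is a knave, and Maya is a knave.

As a knight, Zephyr's statement "at most four of Zephyr, Walt, Gus, Uma, Ulric, and Maya are knights" should be True; it is.
As a knight, Walt's statement "Uma is a knave, or Gus is a knight" should be True; it is.
Gus is a knave, so "Uma is a knight" must be false — and it is.
Uma is a knave; "Walt and Zephyr are not the same type" is false, as required.
Since Ulric is a knave, "at most 0 of Walt, Gus, Uma, Maya, and Ulric are knights" needs to be false, which holds.
Since Maya is a knave, "Zephyr is a knave, and also Gus is a knave" needs to be false, which holds.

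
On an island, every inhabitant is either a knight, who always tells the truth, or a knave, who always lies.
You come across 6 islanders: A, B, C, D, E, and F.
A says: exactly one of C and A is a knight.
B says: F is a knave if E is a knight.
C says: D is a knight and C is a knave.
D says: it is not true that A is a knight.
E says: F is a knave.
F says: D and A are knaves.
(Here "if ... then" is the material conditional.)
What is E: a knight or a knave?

E is a knight.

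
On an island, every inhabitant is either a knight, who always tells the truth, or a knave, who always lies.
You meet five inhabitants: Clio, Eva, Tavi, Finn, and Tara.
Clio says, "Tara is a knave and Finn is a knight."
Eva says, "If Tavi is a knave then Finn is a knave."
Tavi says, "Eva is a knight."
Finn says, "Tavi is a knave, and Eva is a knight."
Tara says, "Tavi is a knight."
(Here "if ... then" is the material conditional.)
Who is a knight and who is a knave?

Clio (knave): "Tara is a knave and Finn is a knight" — False. ✓
Eva is a knight, and the claim "if Tavi is a knave then Finn is a knave" is indeed True.
Tavi is a knight, so "Eva is a knight" must be True — and it is.
Finn is a knave; "Tavi is a knave, and Eva is a knight" is False, as required.
Tara is a knight, and the claim "Tavi is a knight" is indeed True.

Clio is a knave, Eva is a knight, Tavi is a knight, Finn is a knave, and Tara is a knight.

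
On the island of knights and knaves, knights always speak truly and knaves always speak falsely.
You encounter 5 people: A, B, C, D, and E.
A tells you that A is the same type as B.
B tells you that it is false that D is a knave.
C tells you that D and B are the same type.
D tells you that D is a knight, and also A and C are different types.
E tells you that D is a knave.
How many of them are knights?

3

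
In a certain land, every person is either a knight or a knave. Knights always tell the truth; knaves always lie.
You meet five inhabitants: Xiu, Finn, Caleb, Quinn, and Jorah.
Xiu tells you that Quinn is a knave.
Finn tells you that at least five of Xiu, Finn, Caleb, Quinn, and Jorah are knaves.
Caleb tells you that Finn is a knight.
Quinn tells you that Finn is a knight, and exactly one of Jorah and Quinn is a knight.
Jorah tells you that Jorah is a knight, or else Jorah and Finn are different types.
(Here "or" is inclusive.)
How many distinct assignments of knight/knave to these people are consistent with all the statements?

Consistent assignments:
  Xiu=knight, Finn=knave, Caleb=knave, Quinn=knave, Jorah=knight
  Xiu=knight, Finn=knave, Caleb=knave, Quinn=knave, Jorah=knave

2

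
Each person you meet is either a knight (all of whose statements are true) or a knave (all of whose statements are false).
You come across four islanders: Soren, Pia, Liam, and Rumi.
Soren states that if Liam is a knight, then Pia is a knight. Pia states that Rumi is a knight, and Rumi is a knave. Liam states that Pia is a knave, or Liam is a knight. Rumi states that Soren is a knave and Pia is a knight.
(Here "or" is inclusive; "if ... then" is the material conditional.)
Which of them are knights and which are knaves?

Suppose Soren is a knight. Then Soren's statement "if Liam is a knight, then Pia is a knight" would have to be true. Checking the 8 ways to assign the others, none is consistent with every speaker.
(For instance, with Pia=knave, Liam=knight, Rumi=knave, Soren's claim "if Liam is a knight, then Pia is a knight" comes out false where it would need to be true.)
So Soren must be a knave, making "if Liam is a knight, then Pia is a knight" false. Taking Soren=knave, Pia=knave, Liam=knight, Rumi=knave, each remaining statement checks out:
  Pia (knave): "Rumi is a knight, and Rumi is a knave" — false. ✓
  Liam (knight): "Pia is a knave, or Liam is a knight" — true. ✓
  Rumi (knave): "Soren is a knave and Pia is a knight" — false. ✓
This is the unique consistent assignment.

Knights: Liam. Knaves: Soren, Pia, and Rumi.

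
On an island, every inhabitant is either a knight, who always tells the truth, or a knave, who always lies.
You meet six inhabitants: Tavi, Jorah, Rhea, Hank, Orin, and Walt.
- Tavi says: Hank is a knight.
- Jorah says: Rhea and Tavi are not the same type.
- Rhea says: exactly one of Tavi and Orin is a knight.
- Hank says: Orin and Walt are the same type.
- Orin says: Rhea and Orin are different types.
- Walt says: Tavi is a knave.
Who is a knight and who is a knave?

Tavi is a knave, Jorah is a knave, Rhea is a knave, Hank is a knave, Orin is a knave, and Walt is a knight.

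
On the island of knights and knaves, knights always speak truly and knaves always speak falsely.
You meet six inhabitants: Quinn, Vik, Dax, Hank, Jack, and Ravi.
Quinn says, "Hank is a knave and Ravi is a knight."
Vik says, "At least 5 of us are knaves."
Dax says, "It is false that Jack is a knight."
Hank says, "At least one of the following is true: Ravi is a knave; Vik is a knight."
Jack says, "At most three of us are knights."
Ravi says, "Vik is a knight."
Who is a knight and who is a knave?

Quinn is a knave, so "Hank is a knave and Ravi is a knight" must be False — and it is.
Vik (knave): "at least 5 of us are knaves" — False. ✓
Since Dax is a knave, "it is false that Jack is a knight" needs to be False, which holds.
Hank (knight): "at least one of the following is true: Ravi is a knave; Vik is a knight" — true. ✓
Jack is a knight, and the claim "at most three of us are knights" is indeed true.
Ravi is a knave, so "Vik is a knight" must be False — and it is.

Knights: Hank and Jack. Knaves: Quinn, Vik, Dax, and Ravi.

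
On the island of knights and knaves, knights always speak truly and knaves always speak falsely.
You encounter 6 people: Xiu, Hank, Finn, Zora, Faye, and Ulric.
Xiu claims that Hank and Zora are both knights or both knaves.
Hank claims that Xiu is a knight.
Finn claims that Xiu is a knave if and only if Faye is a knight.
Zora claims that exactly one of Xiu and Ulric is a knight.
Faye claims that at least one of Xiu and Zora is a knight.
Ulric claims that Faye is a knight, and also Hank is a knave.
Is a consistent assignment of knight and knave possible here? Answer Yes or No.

Yes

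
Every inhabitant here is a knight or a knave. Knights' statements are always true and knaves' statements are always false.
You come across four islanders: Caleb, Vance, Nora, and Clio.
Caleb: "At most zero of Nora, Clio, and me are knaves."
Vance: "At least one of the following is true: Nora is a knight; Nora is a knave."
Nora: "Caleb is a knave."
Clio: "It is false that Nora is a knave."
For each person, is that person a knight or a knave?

Since Caleb is a knave, "at most zero of Nora, Clio, and me are knaves" needs to be False, which holds.
Since Vance is a knight, "at least one of the following is true: Nora is a knight; Nora is a knave" needs to be True, which holds.
As a knight, Nora's statement "Caleb is a knave" should be True; it is.
Clio is a knight, and the claim "it is false that Nora is a knave" is indeed True.

Knights: Vance, Nora, and Clio. Knaves: Caleb.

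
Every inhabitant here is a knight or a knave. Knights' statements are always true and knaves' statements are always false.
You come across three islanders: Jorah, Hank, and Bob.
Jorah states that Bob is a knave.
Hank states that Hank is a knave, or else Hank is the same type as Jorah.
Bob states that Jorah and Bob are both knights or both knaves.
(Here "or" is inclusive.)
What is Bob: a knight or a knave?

Bob is a knave.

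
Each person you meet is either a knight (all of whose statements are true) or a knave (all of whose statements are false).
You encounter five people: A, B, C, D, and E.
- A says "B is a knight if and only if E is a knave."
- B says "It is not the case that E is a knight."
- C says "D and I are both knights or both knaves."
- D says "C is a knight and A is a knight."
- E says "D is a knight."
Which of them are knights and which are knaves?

A is a knight; "B is a knight if and only if E is a knave" is true, as required.
B is a knave, and the claim "it is not the case that E is a knight" is indeed false.
C (knight): "D and I are both knights or both knaves" — true. ✓
As a knight, D's statement "C is a knight and A is a knight" should be true; it is.
E is a knight, so "D is a knight" must be true — and it is.

Knights: A, C, D, and E. Knaves: B.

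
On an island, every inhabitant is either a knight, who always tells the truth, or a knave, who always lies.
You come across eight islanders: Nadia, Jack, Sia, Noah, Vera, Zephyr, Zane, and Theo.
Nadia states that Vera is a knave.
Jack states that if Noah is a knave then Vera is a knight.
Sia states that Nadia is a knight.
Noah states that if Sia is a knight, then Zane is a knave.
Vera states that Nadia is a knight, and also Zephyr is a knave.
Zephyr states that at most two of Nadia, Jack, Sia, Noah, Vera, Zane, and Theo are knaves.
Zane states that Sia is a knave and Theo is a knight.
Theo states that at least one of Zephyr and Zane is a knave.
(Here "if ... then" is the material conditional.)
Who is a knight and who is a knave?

As a knight, Nadia's statement "Vera is a knave" should be true; it is.
Since Jack is a knight, "if Noah is a knave then Vera is a knight" needs to be true, which holds.
As a knight, Sia's statement "Nadia is a knight" should be true; it is.
Noah is a knight; "if Sia is a knight, then Zane is a knave" is true, as required.
Vera is a knave; "Nadia is a knight, and also Zephyr is a knave" is False, as required.
Zephyr (knight): "at most two of Nadia, Jack, Sia, Noah, Vera, Zane, and Theo are knaves" — true. ✓
Zane is a knave; "Sia is a knave and Theo is a knight" is False, as required.
As a knight, Theo's statement "at least one of Zephyr and Zane is a knave" should be true; it is.

Nadia is a knight, Jack is a knight, Sia is a knight, Noah is a knight, Vera is a knave, Zephyr is a knight, Zane is a knave, and Theo is a knight.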